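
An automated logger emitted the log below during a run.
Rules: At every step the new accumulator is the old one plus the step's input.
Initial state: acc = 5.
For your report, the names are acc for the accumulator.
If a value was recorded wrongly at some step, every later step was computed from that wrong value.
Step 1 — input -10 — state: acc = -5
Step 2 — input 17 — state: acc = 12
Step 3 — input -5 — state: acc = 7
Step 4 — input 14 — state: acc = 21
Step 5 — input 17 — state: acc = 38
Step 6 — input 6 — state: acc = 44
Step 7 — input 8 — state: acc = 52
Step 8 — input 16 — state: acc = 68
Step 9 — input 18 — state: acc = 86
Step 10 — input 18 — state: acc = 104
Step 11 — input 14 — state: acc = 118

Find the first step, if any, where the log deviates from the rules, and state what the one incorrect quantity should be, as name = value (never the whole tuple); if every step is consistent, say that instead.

Step 1: acc = 5 + -10 = -5 — no discrepancy.
Step 2: acc = -5 + 17 = 12 — consistent with the log.
Step 3: acc = 12 + -5 = 7 — verified.
Step 4: acc = 7 + 14 = 21 — confirmed correct.
Step 5: acc = 21 + 17 = 38 — in agreement.
Step 6: acc = 38 + 6 = 44 — exactly as logged.
Step 7: acc = 44 + 8 = 52 — agrees with the log.
Step 8: acc = 52 + 16 = 68 — checks out.
Step 9: acc = 68 + 18 = 86 — checks out.
Step 10: acc = 86 + 18 = 104 — agrees with the log.
Step 11: acc = 104 + 14 = 118 — agrees with the log.
No step deviates from the rules.

no error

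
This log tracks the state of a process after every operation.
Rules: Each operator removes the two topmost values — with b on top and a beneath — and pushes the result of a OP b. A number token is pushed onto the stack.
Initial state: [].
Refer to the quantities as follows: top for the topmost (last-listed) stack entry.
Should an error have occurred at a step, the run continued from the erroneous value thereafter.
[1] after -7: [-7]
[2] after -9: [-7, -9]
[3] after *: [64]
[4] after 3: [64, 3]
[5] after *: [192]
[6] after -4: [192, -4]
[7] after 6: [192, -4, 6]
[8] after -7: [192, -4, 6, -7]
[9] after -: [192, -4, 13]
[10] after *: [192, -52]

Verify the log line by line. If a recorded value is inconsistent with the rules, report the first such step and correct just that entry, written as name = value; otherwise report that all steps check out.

Step 1: push -7: top = -7 — matches.
Step 2: push -9: top = -9 — in agreement.
Step 3: -7 * -9 = 63 — the log has a different value.
That makes step 3 the first incorrect line — top = 63 is what it should show.

step 3, top = 63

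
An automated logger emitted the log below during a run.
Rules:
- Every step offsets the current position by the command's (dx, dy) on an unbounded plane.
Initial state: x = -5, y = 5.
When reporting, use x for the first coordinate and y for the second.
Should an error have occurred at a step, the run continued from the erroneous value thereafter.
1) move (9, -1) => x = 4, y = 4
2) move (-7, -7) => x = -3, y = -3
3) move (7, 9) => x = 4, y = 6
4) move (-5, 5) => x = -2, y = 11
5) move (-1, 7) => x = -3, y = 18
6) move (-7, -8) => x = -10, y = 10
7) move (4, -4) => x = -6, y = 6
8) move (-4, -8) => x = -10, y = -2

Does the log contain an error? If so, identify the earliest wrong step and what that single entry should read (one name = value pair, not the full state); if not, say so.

step 4, x = -1

Recomputing the run from the initial state:
step 1: x = 4, y = 4
step 2: x = -3, y = -3
step 3: x = 4, y = 6
step 4: x = -1, y = 11
step 5: x = -2, y = 18
step 6: x = -9, y = 10
step 7: x = -5, y = 6
step 8: x = -9, y = -2
The first disagreement with the log is at step 4, where the value should be x = -1.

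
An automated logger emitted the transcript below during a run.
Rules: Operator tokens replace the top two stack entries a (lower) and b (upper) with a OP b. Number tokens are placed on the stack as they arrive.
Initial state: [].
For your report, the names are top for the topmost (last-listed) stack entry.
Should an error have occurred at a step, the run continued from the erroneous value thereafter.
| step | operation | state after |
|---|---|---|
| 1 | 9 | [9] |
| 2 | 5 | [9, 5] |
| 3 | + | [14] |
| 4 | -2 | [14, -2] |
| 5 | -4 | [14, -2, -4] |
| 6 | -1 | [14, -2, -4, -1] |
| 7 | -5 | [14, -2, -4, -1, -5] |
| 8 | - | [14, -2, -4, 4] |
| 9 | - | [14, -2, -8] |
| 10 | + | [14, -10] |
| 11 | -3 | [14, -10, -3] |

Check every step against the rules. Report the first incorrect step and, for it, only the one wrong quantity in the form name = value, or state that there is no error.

Recomputing the run from the initial state:
step 1: [9]
step 2: [9, 5]
step 3: [14]
step 4: [14, -2]
step 5: [14, -2, -4]
step 6: [14, -2, -4, -1]
step 7: [14, -2, -4, -1, -5]
step 8: [14, -2, -4, 4]
step 9: [14, -2, -8]
step 10: [14, -10]
step 11: [14, -10, -3]
This matches the transcript at every step.

no error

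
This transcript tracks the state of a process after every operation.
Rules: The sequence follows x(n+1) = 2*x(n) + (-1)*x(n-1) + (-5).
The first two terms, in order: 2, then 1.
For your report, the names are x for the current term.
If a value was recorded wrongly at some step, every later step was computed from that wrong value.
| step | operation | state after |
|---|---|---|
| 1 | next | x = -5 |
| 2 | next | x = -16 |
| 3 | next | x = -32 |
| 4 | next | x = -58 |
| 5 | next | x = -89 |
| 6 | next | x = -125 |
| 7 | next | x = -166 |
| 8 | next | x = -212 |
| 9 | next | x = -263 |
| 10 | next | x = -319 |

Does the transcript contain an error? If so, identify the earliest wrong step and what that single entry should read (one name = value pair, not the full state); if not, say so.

step 4, x = -53

1. x = 2*(1) + (-1)*(2) + (-5) = -5 (exactly as logged)
2. x = 2*(-5) + (-1)*(1) + (-5) = -16 (agrees with the transcript)
3. x = 2*(-16) + (-1)*(-5) + (-5) = -32 (same as recorded)
4. x = 2*(-32) + (-1)*(-16) + (-5) = -53 (not what was recorded)
That makes step 4 the first incorrect line — x = -53 is what it should show.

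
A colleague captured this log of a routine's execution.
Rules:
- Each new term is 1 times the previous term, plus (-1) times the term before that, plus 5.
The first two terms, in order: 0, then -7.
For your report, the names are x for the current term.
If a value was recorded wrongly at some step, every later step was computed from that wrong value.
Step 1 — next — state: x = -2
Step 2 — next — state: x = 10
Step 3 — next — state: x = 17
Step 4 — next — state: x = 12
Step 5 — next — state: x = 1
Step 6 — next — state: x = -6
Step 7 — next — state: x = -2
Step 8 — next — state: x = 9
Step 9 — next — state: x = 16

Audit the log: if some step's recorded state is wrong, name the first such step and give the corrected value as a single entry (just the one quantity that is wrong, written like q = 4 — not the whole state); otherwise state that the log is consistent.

1. x = 1*(-7) + (-1)*(0) + (5) = -2 (verified)
2. x = 1*(-2) + (-1)*(-7) + (5) = 10 (consistent with the log)
3. x = 1*(10) + (-1)*(-2) + (5) = 17 (consistent with the log)
4. x = 1*(17) + (-1)*(10) + (5) = 12 (exactly as logged)
5. x = 1*(12) + (-1)*(17) + (5) = 0 (a discrepancy with the log)
Step 5 is the first one off; corrected, x = 0.

step 5, x = 0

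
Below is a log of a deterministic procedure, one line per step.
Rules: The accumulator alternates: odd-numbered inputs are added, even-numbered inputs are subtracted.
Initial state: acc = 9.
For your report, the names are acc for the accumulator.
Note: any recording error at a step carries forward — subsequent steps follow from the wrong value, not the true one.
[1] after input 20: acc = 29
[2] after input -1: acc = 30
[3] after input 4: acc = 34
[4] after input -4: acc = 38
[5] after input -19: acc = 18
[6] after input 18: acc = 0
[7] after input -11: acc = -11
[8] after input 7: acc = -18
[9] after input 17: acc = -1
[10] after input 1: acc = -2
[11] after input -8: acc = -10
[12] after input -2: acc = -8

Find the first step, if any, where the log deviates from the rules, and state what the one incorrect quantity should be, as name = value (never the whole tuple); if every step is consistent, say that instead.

Recomputing the run from the initial state:
step 1: acc = 29
step 2: acc = 30
step 3: acc = 34
step 4: acc = 38
step 5: acc = 19
step 6: acc = 1
step 7: acc = -10
step 8: acc = -17
step 9: acc = 0
step 10: acc = -1
step 11: acc = -9
step 12: acc = -7
The first disagreement with the log is at step 5, where the value should be acc = 19.

step 5, acc = 19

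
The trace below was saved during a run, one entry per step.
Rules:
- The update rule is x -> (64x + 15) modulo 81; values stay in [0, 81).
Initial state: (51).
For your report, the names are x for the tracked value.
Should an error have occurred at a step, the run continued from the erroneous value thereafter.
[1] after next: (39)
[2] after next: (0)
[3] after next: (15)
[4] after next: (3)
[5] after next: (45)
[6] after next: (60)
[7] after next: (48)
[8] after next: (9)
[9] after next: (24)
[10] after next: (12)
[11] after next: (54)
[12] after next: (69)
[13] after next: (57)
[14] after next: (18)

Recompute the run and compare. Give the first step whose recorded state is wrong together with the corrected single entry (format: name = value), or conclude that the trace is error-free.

Step 1: x = (64*51 + 15) mod 81 = 39 — no discrepancy.
Step 2: x = (64*39 + 15) mod 81 = 0 — consistent with the trace.
Step 3: x = (64*0 + 15) mod 81 = 15 — no discrepancy.
Step 4: x = (64*15 + 15) mod 81 = 3 — same as recorded.
Step 5: x = (64*3 + 15) mod 81 = 45 — verified.
Step 6: x = (64*45 + 15) mod 81 = 60 — matches.
Step 7: x = (64*60 + 15) mod 81 = 48 — checks out.
Step 8: x = (64*48 + 15) mod 81 = 9 — confirmed correct.
Step 9: x = (64*9 + 15) mod 81 = 24 — consistent with the trace.
Step 10: x = (64*24 + 15) mod 81 = 12 — in agreement.
Step 11: x = (64*12 + 15) mod 81 = 54 — exactly as logged.
Step 12: x = (64*54 + 15) mod 81 = 69 — same as recorded.
Step 13: x = (64*69 + 15) mod 81 = 57 — agrees with the trace.
Step 14: x = (64*57 + 15) mod 81 = 18 — confirmed correct.
Each recorded entry agrees with the recomputation.

no error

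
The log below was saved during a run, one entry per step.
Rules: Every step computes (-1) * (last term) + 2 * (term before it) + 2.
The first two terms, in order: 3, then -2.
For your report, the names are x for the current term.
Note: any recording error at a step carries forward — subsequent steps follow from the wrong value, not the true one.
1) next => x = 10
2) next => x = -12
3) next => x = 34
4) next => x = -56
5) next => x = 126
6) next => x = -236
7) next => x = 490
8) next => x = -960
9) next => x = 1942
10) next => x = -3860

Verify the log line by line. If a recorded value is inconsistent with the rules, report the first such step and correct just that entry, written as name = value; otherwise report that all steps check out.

no error

1. x = -1*(-2) + (2)*(3) + (2) = 10 (checks out)
2. x = -1*(10) + (2)*(-2) + (2) = -12 (checks out)
3. x = -1*(-12) + (2)*(10) + (2) = 34 (consistent with the log)
4. x = -1*(34) + (2)*(-12) + (2) = -56 (agrees with the log)
5. x = -1*(-56) + (2)*(34) + (2) = 126 (agrees with the log)
6. x = -1*(126) + (2)*(-56) + (2) = -236 (checks out)
7. x = -1*(-236) + (2)*(126) + (2) = 490 (in agreement)
8. x = -1*(490) + (2)*(-236) + (2) = -960 (no discrepancy)
9. x = -1*(-960) + (2)*(490) + (2) = 1942 (checks out)
10. x = -1*(1942) + (2)*(-960) + (2) = -3860 (consistent with the log)
All steps check out; nothing to correct.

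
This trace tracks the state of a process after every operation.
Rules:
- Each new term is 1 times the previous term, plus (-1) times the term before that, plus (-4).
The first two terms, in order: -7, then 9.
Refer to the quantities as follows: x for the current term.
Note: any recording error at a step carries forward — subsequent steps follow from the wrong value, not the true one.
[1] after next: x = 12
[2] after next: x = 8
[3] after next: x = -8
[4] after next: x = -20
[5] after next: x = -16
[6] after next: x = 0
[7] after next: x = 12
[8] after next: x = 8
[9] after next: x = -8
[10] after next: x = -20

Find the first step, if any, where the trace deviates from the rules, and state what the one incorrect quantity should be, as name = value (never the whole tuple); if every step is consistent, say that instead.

step 2, x = -1

Recomputing the run from the initial state:
step 1: x = 12
step 2: x = -1
step 3: x = -17
step 4: x = -20
step 5: x = -7
step 6: x = 9
step 7: x = 12
step 8: x = -1
step 9: x = -17
step 10: x = -20
The first disagreement with the trace is at step 2, where the value should be x = -1.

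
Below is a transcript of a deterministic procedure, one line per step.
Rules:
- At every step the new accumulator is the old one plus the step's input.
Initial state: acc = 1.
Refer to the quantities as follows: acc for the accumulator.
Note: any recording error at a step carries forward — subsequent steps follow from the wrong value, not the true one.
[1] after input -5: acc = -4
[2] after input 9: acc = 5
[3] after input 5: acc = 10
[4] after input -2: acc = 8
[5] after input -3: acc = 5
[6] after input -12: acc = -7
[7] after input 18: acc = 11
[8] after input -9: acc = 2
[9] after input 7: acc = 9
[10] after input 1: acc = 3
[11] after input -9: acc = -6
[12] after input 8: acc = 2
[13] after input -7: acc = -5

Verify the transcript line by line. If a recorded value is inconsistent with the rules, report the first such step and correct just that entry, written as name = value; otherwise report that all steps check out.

step 1: acc = 1 + -5 = -4 -> in agreement
step 2: acc = -4 + 9 = 5 -> same as recorded
step 3: acc = 5 + 5 = 10 -> verified
step 4: acc = 10 + -2 = 8 -> verified
step 5: acc = 8 + -3 = 5 -> verified
step 6: acc = 5 + -12 = -7 -> checks out
step 7: acc = -7 + 18 = 11 -> verified
step 8: acc = 11 + -9 = 2 -> in agreement
step 9: acc = 2 + 7 = 9 -> exactly as logged
step 10: acc = 9 + 1 = 10 -> not what was recorded
The audit stops at step 10: the recorded entry is wrong and should be acc = 10.

step 10, acc = 10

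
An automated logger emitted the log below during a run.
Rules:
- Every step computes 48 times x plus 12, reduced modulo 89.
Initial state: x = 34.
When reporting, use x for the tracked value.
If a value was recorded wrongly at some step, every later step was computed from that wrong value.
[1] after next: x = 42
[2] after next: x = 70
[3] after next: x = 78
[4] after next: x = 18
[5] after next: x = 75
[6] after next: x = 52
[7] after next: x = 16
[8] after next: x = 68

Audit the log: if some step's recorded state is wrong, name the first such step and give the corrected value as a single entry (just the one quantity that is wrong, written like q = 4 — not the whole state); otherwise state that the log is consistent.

step 3, x = 79

Recomputing the run from the initial state:
step 1: x = 42
step 2: x = 70
step 3: x = 79
step 4: x = 66
step 5: x = 65
step 6: x = 17
step 7: x = 27
step 8: x = 62
The first disagreement with the log is at step 3, where the value should be x = 79.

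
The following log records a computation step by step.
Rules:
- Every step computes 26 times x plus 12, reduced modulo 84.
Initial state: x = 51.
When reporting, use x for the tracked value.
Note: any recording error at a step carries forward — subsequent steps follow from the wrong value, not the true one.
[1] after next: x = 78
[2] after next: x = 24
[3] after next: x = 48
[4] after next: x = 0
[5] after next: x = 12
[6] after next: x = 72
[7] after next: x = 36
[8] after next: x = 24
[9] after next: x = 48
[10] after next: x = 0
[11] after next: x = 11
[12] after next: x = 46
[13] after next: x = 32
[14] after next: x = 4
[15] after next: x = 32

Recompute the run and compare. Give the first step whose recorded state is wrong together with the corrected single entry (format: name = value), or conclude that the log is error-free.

Recomputing the run from the initial state:
step 1: x = 78
step 2: x = 24
step 3: x = 48
step 4: x = 0
step 5: x = 12
step 6: x = 72
step 7: x = 36
step 8: x = 24
step 9: x = 48
step 10: x = 0
step 11: x = 12
step 12: x = 72
step 13: x = 36
step 14: x = 24
step 15: x = 48
The first disagreement with the log is at step 11, where the value should be x = 12.

step 11, x = 12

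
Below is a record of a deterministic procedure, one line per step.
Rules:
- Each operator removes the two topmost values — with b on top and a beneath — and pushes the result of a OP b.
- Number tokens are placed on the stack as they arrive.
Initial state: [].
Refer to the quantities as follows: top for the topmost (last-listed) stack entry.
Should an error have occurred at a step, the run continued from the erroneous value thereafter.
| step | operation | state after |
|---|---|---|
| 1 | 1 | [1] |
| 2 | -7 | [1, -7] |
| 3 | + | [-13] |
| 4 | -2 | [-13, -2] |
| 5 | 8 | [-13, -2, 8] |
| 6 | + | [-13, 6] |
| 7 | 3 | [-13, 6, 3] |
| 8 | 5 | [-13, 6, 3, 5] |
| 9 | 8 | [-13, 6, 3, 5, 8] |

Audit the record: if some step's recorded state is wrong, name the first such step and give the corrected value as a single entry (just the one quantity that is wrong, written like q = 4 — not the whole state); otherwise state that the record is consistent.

step 3, top = -6

1. push 1: top = 1 (checks out)
2. push -7: top = -7 (agrees with the record)
3. 1 + -7 = -6 (a discrepancy with the record)
So the first discrepancy is step 3, where the right value is top = -6.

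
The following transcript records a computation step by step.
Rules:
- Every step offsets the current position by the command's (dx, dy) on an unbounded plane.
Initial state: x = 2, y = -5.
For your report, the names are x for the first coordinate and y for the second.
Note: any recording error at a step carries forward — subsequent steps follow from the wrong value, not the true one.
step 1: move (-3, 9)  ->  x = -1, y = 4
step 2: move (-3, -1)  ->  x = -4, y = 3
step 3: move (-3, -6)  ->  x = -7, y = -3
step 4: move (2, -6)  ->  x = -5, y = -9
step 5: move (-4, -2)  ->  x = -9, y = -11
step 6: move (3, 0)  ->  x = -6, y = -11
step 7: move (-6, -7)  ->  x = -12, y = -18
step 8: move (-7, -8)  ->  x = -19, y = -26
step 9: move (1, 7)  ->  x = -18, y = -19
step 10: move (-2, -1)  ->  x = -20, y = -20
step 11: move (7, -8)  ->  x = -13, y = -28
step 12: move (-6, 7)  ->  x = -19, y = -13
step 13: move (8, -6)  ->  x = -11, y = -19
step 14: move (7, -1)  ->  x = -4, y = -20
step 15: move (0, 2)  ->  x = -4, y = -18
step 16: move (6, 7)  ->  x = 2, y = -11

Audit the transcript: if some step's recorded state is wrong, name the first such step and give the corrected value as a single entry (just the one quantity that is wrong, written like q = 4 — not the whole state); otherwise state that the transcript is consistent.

Step 1: x = 2 + (-3) = -1, y = -5 + (9) = 4 — consistent with the transcript.
Step 2: x = -1 + (-3) = -4, y = 4 + (-1) = 3 — consistent with the transcript.
Step 3: x = -4 + (-3) = -7, y = 3 + (-6) = -3 — matches.
Step 4: x = -7 + (2) = -5, y = -3 + (-6) = -9 — consistent with the transcript.
Step 5: x = -5 + (-4) = -9, y = -9 + (-2) = -11 — checks out.
Step 6: x = -9 + (3) = -6, y = -11 + (0) = -11 — exactly as logged.
Step 7: x = -6 + (-6) = -12, y = -11 + (-7) = -18 — agrees with the transcript.
Step 8: x = -12 + (-7) = -19, y = -18 + (-8) = -26 — checks out.
Step 9: x = -19 + (1) = -18, y = -26 + (7) = -19 — matches.
Step 10: x = -18 + (-2) = -20, y = -19 + (-1) = -20 — no discrepancy.
Step 11: x = -20 + (7) = -13, y = -20 + (-8) = -28 — confirmed correct.
Step 12: x = -13 + (-6) = -19, y = -28 + (7) = -21 — the transcript has a different value.
The earliest wrong entry is at step 12: it should read y = -21.

step 12, y = -21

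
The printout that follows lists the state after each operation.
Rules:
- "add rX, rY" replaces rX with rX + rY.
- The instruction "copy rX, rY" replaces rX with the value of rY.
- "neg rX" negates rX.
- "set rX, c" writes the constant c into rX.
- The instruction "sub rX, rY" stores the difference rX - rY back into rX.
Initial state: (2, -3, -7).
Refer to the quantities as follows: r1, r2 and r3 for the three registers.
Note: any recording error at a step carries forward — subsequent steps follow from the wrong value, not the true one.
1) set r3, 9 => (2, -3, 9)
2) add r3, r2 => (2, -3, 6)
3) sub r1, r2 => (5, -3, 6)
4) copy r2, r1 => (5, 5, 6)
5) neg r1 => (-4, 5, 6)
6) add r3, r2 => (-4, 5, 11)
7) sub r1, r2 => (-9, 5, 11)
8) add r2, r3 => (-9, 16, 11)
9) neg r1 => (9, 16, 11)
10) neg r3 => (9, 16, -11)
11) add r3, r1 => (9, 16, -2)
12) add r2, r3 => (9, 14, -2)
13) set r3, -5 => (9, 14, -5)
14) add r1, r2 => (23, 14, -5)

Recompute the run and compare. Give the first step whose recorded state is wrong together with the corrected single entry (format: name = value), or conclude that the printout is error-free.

step 5, r1 = -5

Step 1: r3 = 9 — matches.
Step 2: r3 = 9 + -3 = 6 — checks out.
Step 3: r1 = 2 - -3 = 5 — exactly as logged.
Step 4: r2 = 5 — confirmed correct.
Step 5: r1 = -(5) = -5 — the printout has a different value.
The earliest wrong entry is at step 5: it should read r1 = -5.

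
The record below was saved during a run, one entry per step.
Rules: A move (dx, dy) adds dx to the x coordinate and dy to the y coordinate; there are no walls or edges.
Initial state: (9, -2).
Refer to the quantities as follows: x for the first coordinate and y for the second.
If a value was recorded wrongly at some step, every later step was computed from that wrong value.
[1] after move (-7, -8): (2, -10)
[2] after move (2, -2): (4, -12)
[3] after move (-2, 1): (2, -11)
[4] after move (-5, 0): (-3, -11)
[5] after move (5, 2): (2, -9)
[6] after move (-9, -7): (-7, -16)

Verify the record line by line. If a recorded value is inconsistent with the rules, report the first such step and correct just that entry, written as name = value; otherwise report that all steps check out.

no error

Recomputing the run from the initial state:
step 1: x = 2, y = -10
step 2: x = 4, y = -12
step 3: x = 2, y = -11
step 4: x = -3, y = -11
step 5: x = 2, y = -9
step 6: x = -7, y = -16
This matches the record at every step.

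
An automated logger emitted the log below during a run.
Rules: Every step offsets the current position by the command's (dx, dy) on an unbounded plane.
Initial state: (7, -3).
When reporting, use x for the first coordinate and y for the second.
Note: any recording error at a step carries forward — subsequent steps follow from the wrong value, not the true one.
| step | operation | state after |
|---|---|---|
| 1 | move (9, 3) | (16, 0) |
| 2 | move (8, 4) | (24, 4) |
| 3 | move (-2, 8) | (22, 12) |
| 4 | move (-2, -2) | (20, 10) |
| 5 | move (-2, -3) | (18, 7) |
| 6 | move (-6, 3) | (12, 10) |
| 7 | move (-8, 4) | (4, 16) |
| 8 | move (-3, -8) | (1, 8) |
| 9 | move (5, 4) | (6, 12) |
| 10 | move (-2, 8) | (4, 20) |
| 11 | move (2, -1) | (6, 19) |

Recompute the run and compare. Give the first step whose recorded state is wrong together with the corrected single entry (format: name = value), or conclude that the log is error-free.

step 7, y = 14

step 1: x = 7 + (9) = 16, y = -3 + (3) = 0 -> matches
step 2: x = 16 + (8) = 24, y = 0 + (4) = 4 -> consistent with the log
step 3: x = 24 + (-2) = 22, y = 4 + (8) = 12 -> same as recorded
step 4: x = 22 + (-2) = 20, y = 12 + (-2) = 10 -> verified
step 5: x = 20 + (-2) = 18, y = 10 + (-3) = 7 -> matches
step 6: x = 18 + (-6) = 12, y = 7 + (3) = 10 -> no discrepancy
step 7: x = 12 + (-8) = 4, y = 10 + (4) = 14 -> the log has a different value
Conclusion: step 7 carries the first error; the entry should be y = 14.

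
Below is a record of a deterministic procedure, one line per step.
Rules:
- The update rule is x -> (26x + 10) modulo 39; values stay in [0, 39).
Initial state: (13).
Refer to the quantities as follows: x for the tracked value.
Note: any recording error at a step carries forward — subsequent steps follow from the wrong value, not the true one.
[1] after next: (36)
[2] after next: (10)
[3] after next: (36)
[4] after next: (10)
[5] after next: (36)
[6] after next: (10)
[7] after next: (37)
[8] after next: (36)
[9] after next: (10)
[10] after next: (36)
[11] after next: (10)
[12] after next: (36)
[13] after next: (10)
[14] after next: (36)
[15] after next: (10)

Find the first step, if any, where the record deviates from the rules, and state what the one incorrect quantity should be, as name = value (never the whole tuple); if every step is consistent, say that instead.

Step 1: x = (26*13 + 10) mod 39 = 36 — no discrepancy.
Step 2: x = (26*36 + 10) mod 39 = 10 — verified.
Step 3: x = (26*10 + 10) mod 39 = 36 — agrees with the record.
Step 4: x = (26*36 + 10) mod 39 = 10 — consistent with the record.
Step 5: x = (26*10 + 10) mod 39 = 36 — checks out.
Step 6: x = (26*36 + 10) mod 39 = 10 — in agreement.
Step 7: x = (26*10 + 10) mod 39 = 36 — the recorded entry deviates here.
First incorrect step: 7; the correct value is x = 36.

step 7, x = 36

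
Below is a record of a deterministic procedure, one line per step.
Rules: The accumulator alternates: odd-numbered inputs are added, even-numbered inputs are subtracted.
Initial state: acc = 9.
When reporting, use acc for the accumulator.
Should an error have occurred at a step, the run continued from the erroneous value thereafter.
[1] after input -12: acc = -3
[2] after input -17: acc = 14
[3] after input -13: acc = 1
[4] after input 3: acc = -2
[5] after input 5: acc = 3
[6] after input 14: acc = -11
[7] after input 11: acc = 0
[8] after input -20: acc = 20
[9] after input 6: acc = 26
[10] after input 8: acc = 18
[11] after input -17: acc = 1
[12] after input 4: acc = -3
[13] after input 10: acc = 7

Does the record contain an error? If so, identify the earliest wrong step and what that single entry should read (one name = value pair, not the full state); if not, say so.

Recomputing the run from the initial state:
step 1: acc = -3
step 2: acc = 14
step 3: acc = 1
step 4: acc = -2
step 5: acc = 3
step 6: acc = -11
step 7: acc = 0
step 8: acc = 20
step 9: acc = 26
step 10: acc = 18
step 11: acc = 1
step 12: acc = -3
step 13: acc = 7
This matches the record at every step.

no error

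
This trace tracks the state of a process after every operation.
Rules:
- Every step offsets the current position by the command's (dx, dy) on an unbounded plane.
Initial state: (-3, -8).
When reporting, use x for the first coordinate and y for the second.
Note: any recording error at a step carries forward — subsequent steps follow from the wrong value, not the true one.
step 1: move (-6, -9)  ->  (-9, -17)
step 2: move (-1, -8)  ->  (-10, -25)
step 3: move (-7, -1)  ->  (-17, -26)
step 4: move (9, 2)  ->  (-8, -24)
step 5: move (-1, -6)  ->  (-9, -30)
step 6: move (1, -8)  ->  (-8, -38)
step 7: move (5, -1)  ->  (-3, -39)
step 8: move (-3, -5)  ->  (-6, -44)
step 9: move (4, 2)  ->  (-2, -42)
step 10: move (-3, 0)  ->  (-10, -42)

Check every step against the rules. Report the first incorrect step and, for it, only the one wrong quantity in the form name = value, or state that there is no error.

step 1: x = -3 + (-6) = -9, y = -8 + (-9) = -17 -> matches
step 2: x = -9 + (-1) = -10, y = -17 + (-8) = -25 -> matches
step 3: x = -10 + (-7) = -17, y = -25 + (-1) = -26 -> checks out
step 4: x = -17 + (9) = -8, y = -26 + (2) = -24 -> agrees with the trace
step 5: x = -8 + (-1) = -9, y = -24 + (-6) = -30 -> verified
step 6: x = -9 + (1) = -8, y = -30 + (-8) = -38 -> consistent with the trace
step 7: x = -8 + (5) = -3, y = -38 + (-1) = -39 -> checks out
step 8: x = -3 + (-3) = -6, y = -39 + (-5) = -44 -> in agreement
step 9: x = -6 + (4) = -2, y = -44 + (2) = -42 -> exactly as logged
step 10: x = -2 + (-3) = -5, y = -42 + (0) = -42 -> not what was recorded
That makes step 10 the first incorrect line — x = -5 is what it should show.

step 10, x = -5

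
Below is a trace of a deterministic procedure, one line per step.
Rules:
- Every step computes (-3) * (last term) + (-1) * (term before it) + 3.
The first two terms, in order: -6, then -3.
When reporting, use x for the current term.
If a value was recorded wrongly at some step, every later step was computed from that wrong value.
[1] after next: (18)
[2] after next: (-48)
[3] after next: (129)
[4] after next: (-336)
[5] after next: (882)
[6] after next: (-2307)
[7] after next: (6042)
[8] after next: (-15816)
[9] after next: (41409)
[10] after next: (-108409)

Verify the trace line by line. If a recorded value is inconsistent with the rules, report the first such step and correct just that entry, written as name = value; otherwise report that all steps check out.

step 1: x = -3*(-3) + (-1)*(-6) + (3) = 18 -> agrees with the trace
step 2: x = -3*(18) + (-1)*(-3) + (3) = -48 -> no discrepancy
step 3: x = -3*(-48) + (-1)*(18) + (3) = 129 -> verified
step 4: x = -3*(129) + (-1)*(-48) + (3) = -336 -> same as recorded
step 5: x = -3*(-336) + (-1)*(129) + (3) = 882 -> checks out
step 6: x = -3*(882) + (-1)*(-336) + (3) = -2307 -> no discrepancy
step 7: x = -3*(-2307) + (-1)*(882) + (3) = 6042 -> exactly as logged
step 8: x = -3*(6042) + (-1)*(-2307) + (3) = -15816 -> verified
step 9: x = -3*(-15816) + (-1)*(6042) + (3) = 41409 -> checks out
step 10: x = -3*(41409) + (-1)*(-15816) + (3) = -108408 -> not what was recorded
The earliest wrong entry is at step 10: it should read x = -108408.

step 10, x = -108408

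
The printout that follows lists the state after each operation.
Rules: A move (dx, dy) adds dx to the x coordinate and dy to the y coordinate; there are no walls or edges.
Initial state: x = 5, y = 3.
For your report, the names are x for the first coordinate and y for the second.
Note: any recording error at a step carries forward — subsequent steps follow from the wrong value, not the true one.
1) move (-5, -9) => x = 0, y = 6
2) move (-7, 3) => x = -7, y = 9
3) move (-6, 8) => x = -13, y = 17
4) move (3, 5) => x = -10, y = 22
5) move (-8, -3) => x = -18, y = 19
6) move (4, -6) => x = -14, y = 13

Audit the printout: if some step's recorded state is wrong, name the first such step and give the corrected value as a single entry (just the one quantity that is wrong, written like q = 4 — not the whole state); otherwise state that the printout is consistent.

Recomputing the run from the initial state:
step 1: x = 0, y = -6
step 2: x = -7, y = -3
step 3: x = -13, y = 5
step 4: x = -10, y = 10
step 5: x = -18, y = 7
step 6: x = -14, y = 1
The first disagreement with the printout is at step 1, where the value should be y = -6.

step 1, y = -6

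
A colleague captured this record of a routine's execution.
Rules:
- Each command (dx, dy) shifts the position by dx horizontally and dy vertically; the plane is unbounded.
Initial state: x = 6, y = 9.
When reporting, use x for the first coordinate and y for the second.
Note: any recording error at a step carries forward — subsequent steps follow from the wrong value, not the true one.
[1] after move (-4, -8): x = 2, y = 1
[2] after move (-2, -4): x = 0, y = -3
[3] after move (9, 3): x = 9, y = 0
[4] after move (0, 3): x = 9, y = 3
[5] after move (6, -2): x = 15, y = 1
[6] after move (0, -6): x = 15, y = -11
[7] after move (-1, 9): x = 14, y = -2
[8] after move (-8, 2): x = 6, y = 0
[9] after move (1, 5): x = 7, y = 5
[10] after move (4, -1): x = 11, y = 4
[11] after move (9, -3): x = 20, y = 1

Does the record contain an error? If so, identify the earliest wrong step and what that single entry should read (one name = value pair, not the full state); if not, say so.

1. x = 6 + (-4) = 2, y = 9 + (-8) = 1 (exactly as logged)
2. x = 2 + (-2) = 0, y = 1 + (-4) = -3 (agrees with the record)
3. x = 0 + (9) = 9, y = -3 + (3) = 0 (confirmed correct)
4. x = 9 + (0) = 9, y = 0 + (3) = 3 (no discrepancy)
5. x = 9 + (6) = 15, y = 3 + (-2) = 1 (confirmed correct)
6. x = 15 + (0) = 15, y = 1 + (-6) = -5 (first mismatch against the record)
The audit stops at step 6: the recorded entry is wrong and should be y = -5.

step 6, y = -5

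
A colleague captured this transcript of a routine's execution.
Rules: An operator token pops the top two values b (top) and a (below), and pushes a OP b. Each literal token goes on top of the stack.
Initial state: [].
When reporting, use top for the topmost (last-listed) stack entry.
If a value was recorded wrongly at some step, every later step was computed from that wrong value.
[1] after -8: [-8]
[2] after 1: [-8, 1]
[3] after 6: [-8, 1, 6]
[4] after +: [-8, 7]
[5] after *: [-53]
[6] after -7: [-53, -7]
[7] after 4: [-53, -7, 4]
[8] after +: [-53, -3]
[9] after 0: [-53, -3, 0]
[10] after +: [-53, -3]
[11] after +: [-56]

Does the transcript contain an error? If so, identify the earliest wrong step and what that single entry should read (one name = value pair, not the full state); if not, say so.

step 1: push -8: top = -8 -> in agreement
step 2: push 1: top = 1 -> matches
step 3: push 6: top = 6 -> exactly as logged
step 4: 1 + 6 = 7 -> checks out
step 5: -8 * 7 = -56 -> not what was recorded
So the first discrepancy is step 5, where the right value is top = -56.

step 5, top = -56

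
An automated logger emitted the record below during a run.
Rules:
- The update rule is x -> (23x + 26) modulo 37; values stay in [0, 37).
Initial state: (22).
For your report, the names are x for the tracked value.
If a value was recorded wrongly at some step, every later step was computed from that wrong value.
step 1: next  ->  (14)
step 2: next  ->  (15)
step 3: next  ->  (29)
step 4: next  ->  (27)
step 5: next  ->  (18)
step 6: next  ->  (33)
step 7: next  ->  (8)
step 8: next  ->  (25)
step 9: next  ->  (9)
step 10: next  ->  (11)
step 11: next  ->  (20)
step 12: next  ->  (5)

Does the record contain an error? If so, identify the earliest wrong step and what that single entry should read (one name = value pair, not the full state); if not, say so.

step 1: x = (23*22 + 26) mod 37 = 14 -> checks out
step 2: x = (23*14 + 26) mod 37 = 15 -> in agreement
step 3: x = (23*15 + 26) mod 37 = 1 -> the record has a different value
So the first discrepancy is step 3, where the right value is x = 1.

step 3, x = 1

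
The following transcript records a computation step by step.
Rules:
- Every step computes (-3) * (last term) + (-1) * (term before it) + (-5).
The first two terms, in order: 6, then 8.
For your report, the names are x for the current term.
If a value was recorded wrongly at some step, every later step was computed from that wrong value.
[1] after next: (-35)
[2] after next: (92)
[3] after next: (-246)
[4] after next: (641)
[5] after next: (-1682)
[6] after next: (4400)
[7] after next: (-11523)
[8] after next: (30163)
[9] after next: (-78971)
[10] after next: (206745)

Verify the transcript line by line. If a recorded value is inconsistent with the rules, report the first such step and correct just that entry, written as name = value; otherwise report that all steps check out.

step 1: x = -3*(8) + (-1)*(6) + (-5) = -35 -> confirmed correct
step 2: x = -3*(-35) + (-1)*(8) + (-5) = 92 -> checks out
step 3: x = -3*(92) + (-1)*(-35) + (-5) = -246 -> checks out
step 4: x = -3*(-246) + (-1)*(92) + (-5) = 641 -> same as recorded
step 5: x = -3*(641) + (-1)*(-246) + (-5) = -1682 -> in agreement
step 6: x = -3*(-1682) + (-1)*(641) + (-5) = 4400 -> exactly as logged
step 7: x = -3*(4400) + (-1)*(-1682) + (-5) = -11523 -> no discrepancy
step 8: x = -3*(-11523) + (-1)*(4400) + (-5) = 30164 -> the entry is off here
That makes step 8 the first incorrect line — x = 30164 is what it should show.

step 8, x = 30164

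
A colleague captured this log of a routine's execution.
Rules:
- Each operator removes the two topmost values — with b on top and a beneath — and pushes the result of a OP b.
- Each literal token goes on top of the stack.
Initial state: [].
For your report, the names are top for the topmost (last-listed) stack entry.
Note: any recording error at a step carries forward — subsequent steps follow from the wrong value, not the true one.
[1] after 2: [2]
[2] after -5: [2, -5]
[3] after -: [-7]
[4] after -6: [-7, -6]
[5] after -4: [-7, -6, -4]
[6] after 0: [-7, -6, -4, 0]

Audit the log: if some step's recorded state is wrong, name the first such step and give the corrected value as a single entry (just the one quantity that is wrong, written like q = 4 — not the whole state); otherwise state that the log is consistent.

step 3, top = 7

step 1: push 2: top = 2 -> same as recorded
step 2: push -5: top = -5 -> consistent with the log
step 3: 2 - -5 = 7 -> first mismatch against the log
First deviation found at step 3; the corrected entry is top = 7.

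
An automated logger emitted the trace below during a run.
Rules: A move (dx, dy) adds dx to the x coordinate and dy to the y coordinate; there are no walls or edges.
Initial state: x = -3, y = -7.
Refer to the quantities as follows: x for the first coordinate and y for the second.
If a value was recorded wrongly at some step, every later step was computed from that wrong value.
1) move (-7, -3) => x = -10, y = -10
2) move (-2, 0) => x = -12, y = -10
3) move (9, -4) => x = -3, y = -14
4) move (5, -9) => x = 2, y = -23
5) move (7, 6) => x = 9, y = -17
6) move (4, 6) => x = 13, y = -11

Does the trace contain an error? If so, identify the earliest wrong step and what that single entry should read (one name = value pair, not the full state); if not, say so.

Step 1: x = -3 + (-7) = -10, y = -7 + (-3) = -10 — verified.
Step 2: x = -10 + (-2) = -12, y = -10 + (0) = -10 — confirmed correct.
Step 3: x = -12 + (9) = -3, y = -10 + (-4) = -14 — exactly as logged.
Step 4: x = -3 + (5) = 2, y = -14 + (-9) = -23 — consistent with the trace.
Step 5: x = 2 + (7) = 9, y = -23 + (6) = -17 — confirmed correct.
Step 6: x = 9 + (4) = 13, y = -17 + (6) = -11 — same as recorded.
Every step is consistent.

no error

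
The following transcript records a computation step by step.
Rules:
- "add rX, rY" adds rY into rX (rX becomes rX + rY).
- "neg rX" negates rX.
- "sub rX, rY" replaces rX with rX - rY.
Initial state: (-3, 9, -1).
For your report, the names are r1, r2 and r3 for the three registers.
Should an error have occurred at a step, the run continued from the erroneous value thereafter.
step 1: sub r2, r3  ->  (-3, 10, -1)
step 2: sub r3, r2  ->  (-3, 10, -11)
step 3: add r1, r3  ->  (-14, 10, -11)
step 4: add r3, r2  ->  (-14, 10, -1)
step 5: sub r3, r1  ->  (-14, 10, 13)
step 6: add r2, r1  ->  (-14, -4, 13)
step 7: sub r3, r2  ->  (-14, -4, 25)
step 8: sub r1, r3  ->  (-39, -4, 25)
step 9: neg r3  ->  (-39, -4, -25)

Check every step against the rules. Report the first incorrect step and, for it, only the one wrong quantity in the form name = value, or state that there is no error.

step 7, r3 = 17

Step 1: r2 = 9 - -1 = 10 — consistent with the transcript.
Step 2: r3 = -1 - 10 = -11 — verified.
Step 3: r1 = -3 + -11 = -14 — in agreement.
Step 4: r3 = -11 + 10 = -1 — in agreement.
Step 5: r3 = -1 - -14 = 13 — confirmed correct.
Step 6: r2 = 10 + -14 = -4 — same as recorded.
Step 7: r3 = 13 - -4 = 17 — not what was recorded.
First incorrect step: 7; the correct value is r3 = 17.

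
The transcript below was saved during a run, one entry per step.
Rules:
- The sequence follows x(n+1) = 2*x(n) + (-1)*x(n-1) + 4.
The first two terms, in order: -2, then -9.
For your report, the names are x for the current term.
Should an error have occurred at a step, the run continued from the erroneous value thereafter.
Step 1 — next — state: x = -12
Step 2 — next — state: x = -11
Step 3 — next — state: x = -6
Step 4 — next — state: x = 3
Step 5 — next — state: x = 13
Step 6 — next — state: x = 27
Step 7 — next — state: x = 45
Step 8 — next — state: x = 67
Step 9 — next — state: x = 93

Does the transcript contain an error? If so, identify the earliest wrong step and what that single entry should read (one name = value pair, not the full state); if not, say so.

step 5, x = 16

Step 1: x = 2*(-9) + (-1)*(-2) + (4) = -12 — confirmed correct.
Step 2: x = 2*(-12) + (-1)*(-9) + (4) = -11 — no discrepancy.
Step 3: x = 2*(-11) + (-1)*(-12) + (4) = -6 — no discrepancy.
Step 4: x = 2*(-6) + (-1)*(-11) + (4) = 3 — consistent with the transcript.
Step 5: x = 2*(3) + (-1)*(-6) + (4) = 16 — a discrepancy with the transcript.
First deviation found at step 5; the corrected entry is x = 16.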